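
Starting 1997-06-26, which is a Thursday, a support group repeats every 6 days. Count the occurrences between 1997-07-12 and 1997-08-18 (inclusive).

Occurrences land 6·i days after 1997-06-26 for i = 0, 1, 2, …
1997-07-12 is 16 days after the start; 16 ÷ 6 = 2 remainder 4; since the remainder is 4, round up to i = 3. First occurrence in the window: #4 on 1997-07-14 (3×6 = 18 days in).
1997-08-18 is 53 days after the start; 53 ÷ 6 = 8 remainder 5. Last occurrence in the window: #9 on 1997-08-13.
Occurrences #4 through #9: 6 in total.

6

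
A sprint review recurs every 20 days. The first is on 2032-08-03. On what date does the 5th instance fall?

The 5th occurrence is 4 intervals after the first: 4 × 20 = 80 days after 2032-08-03.
August has 31 days — 28 days to the end of August leaves 52.
September has 30 days (22 left).
22 days into October → 2032-10-22.

2032-10-22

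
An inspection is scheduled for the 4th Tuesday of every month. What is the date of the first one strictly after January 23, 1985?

February 26, 1985

January 1985 starts on a Tuesday; its first Tuesday is the 1st, so the 4th Tuesday is the 22nd — January 22, 1985.
That is not after January 23, 1985, so look at February 1985.
February 1985 starts on a Friday; its first Tuesday is the 5th, so the 4th Tuesday is the 26th — February 26, 1985.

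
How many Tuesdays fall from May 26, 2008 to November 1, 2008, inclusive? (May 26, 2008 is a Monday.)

23

May 26, 2008 is a Monday; the first Tuesday on or after it is May 27, 2008 (1 day later).
From May 27, 2008 to November 1, 2008: 4 + 30 + 31 + 31 + 30 + 31 + 1 = 158 days (rest of May, June, July, August, September, October, November).
158 ÷ 7 = 22 full weeks with remainder 4, so 22 more Tuesdays after the first → 23.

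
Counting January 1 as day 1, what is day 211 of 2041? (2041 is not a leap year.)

2041-07-30

January has 31 days (211 − 31 = 180 remain).
February has 28 days (180 − 28 = 152 remain).
March has 31 days (152 − 31 = 121 remain).
April has 30 days (121 − 30 = 91 remain).
May has 31 days (91 − 31 = 60 remain).
June has 30 days (60 − 30 = 30 remain).
30 into July → July 30.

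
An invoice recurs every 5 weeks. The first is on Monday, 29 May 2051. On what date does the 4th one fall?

11 September 2051

The 4th occurrence is 3 intervals after the first: 3 × 35 = 105 days after 29 May 2051.
May has 31 days — 2 days to the end of May leaves 103.
June has 30 days (73 left).
July has 31 days (42 left).
August has 31 days (11 left).
11 days into September → 11 September 2051.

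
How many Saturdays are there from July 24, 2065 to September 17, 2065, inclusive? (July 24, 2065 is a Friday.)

July 24, 2065 is a Friday; the first Saturday on or after it is July 25, 2065 (1 day later).
From July 25, 2065 to September 17, 2065: 6 + 31 + 17 = 54 days (rest of July, August, September).
54 ÷ 7 = 7 full weeks with remainder 5, so 7 more Saturdays after the first → 8.

8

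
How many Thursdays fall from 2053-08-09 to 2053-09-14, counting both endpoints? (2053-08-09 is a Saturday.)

5

2053-08-09 is a Saturday; the first Thursday on or after it is 2053-08-14 (5 days later).
From 2053-08-14 to 2053-09-14: 17 + 14 = 31 days (rest of August, September).
31 ÷ 7 = 4 full weeks with remainder 3, so 4 more Thursdays after the first → 5.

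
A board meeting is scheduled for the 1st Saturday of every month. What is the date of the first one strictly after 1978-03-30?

1978-04-01

March 1978 starts on a Wednesday, so its 1st Saturday is 1978-03-04 (3 days in).
That is not after 1978-03-30, so look at April 1978.
April 1978 starts on a Saturday, so its 1st Saturday is 1978-04-01.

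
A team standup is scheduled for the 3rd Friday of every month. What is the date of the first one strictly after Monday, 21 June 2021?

June 2021 starts on a Tuesday; its first Friday is the 4th, so the 3rd Friday is the 18th — 18 June 2021.
That is not after 21 June 2021, so look at July 2021.
July 2021 starts on a Thursday; its first Friday is the 2nd, so the 3rd Friday is the 16th — 16 July 2021.

16 July 2021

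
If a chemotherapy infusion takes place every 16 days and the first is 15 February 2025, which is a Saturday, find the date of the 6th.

6 May 2025

The 6th occurrence is 5 intervals after the first: 5 × 16 = 80 days after 15 February 2025.
February has 28 days — 13 days to the end of February leaves 67.
March has 31 days (36 left).
April has 30 days (6 left).
6 days into May → 6 May 2025.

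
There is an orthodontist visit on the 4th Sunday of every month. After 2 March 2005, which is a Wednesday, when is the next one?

March 2005 starts on a Tuesday; its first Sunday is the 6th, so the 4th Sunday is the 27th — 27 March 2005.
27 March 2005 is after 2 March 2005, so that is the next one.

27 March 2005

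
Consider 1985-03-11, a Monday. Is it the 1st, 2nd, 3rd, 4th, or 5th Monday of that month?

2nd

Day 11 falls in week ⌈11/7⌉ of the month.
Days 1–7 hold the 1st Monday, 8–14 the 2nd, 15–21 the 3rd, 22–28 the 4th, 29–31 the 5th.
11 is in the range for the 2nd.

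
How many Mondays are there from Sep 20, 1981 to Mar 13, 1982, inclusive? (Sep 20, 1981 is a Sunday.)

Sep 20, 1981 is a Sunday; the first Monday on or after it is Sep 21, 1981 (1 day later).
From Sep 21, 1981 to Mar 13, 1982: 9 + 31 + 30 + 31 + 31 + 28 + 13 = 173 days (rest of Sep, Oct, Nov, Dec, Jan, Feb, Mar).
173 ÷ 7 = 24 full weeks with remainder 5, so 24 more Mondays after the first → 25.

25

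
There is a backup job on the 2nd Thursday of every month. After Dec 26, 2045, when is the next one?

Dec 2045 starts on a Friday; its first Thursday is the 7th, so the 2nd Thursday is the 14th — Dec 14, 2045.
That is not after Dec 26, 2045, so look at Jan 2046.
Jan 2046 starts on a Monday; its first Thursday is the 4th, so the 2nd Thursday is the 11th — Jan 11, 2046.

Jan 11, 2046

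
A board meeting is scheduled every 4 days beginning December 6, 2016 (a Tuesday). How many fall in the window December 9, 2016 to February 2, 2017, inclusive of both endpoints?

14

Occurrences land 4·i days after December 6, 2016 for i = 0, 1, 2, …
December 9, 2016 is 3 days after the start; 3 ÷ 4 = 0 remainder 3; since the remainder is 3, round up to i = 1. First occurrence in the window: #2 on December 10, 2016 (1×4 = 4 days in).
February 2, 2017 is 58 days after the start; 58 ÷ 4 = 14 remainder 2. Last occurrence in the window: #15 on January 31, 2017.
Occurrences #2 through #15: 14 in total.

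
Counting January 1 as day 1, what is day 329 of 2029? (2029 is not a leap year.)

January has 31 days (329 − 31 = 298 remain).
February has 28 days (298 − 28 = 270 remain).
March has 31 days (270 − 31 = 239 remain).
April has 30 days (239 − 30 = 209 remain).
May has 31 days (209 − 31 = 178 remain).
June has 30 days (178 − 30 = 148 remain).
July has 31 days (148 − 31 = 117 remain).
August has 31 days (117 − 31 = 86 remain).
September has 30 days (86 − 30 = 56 remain).
October has 31 days (56 − 31 = 25 remain).
25 into November → November 25.

2029-11-25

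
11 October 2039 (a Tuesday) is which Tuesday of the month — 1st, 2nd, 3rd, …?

Day 11 falls in week ⌈11/7⌉ of the month.
Days 1–7 hold the 1st Tuesday, 8–14 the 2nd, 15–21 the 3rd, 22–28 the 4th, 29–31 the 5th.
11 is in the range for the 2nd.

2nd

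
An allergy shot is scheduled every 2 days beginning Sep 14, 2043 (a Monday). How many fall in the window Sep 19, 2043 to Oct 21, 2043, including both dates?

16

Occurrences land 2·i days after Sep 14, 2043 for i = 0, 1, 2, …
Sep 19, 2043 is 5 days after the start; 5 ÷ 2 = 2 remainder 1; since the remainder is 1, round up to i = 3. First occurrence in the window: #4 on Sep 20, 2043 (3×2 = 6 days in).
Oct 21, 2043 is 37 days after the start; 37 ÷ 2 = 18 remainder 1. Last occurrence in the window: #19 on Oct 20, 2043.
Occurrences #4 through #19: 16 in total.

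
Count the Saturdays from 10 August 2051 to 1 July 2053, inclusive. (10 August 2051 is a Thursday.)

10 August 2051 is a Thursday; the first Saturday on or after it is 12 August 2051 (2 days later).
From 12 August 2051 to 1 July 2053: 141 + 366 + 182 = 689 days (rest of 2051, 2052, to 1 July 2053 in 2053).
689 ÷ 7 = 98 full weeks with remainder 3, so 98 more Saturdays after the first → 99.

99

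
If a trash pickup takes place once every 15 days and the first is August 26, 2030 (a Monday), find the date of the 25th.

August 21, 2031

The 25th occurrence is 24 intervals after the first: 24 × 15 = 360 days after August 26, 2030.
August has 31 days — 5 days to the end of August leaves 355.
September has 30 days (325 left).
October has 31 days (294 left).
November has 30 days (264 left).
December has 31 days (233 left).
January has 31 days (202 left).
February has 28 days (174 left).
March has 31 days (143 left).
April has 30 days (113 left).
May has 31 days (82 left).
June has 30 days (52 left).
July has 31 days (21 left).
21 days into August → August 21, 2031.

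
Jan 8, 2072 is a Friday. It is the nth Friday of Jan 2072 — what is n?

Day 8 falls in week ⌈8/7⌉ of the month.
Days 1–7 hold the 1st Friday, 8–14 the 2nd, 15–21 the 3rd, 22–28 the 4th, 29–31 the 5th.
8 is in the range for the 2nd.

2nd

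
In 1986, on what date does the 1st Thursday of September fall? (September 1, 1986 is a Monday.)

September 4, 1986

September 1986 begins on a Monday, so the first Thursday is September 4 (3 days later).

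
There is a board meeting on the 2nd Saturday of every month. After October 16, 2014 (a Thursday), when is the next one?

November 8, 2014

October 2014 starts on a Wednesday; its first Saturday is the 4th, so the 2nd Saturday is the 11th — October 11, 2014.
That is not after October 16, 2014, so look at November 2014.
November 2014 starts on a Saturday; its first Saturday is the 1st, so the 2nd Saturday is the 8th — November 8, 2014.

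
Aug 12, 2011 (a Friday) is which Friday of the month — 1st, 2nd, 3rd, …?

Day 12 falls in week ⌈12/7⌉ of the month.
Days 1–7 hold the 1st Friday, 8–14 the 2nd, 15–21 the 3rd, 22–28 the 4th, 29–31 the 5th.
12 is in the range for the 2nd.

2nd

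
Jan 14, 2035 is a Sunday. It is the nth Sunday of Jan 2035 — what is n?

2nd

Day 14 falls in week ⌈14/7⌉ of the month.
Days 1–7 hold the 1st Sunday, 8–14 the 2nd, 15–21 the 3rd, 22–28 the 4th, 29–31 the 5th.
14 is in the range for the 2nd.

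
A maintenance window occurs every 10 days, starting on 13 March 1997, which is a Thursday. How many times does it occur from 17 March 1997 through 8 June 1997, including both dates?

Occurrences land 10·i days after 13 March 1997 for i = 0, 1, 2, …
17 March 1997 is 4 days after the start; 4 ÷ 10 = 0 remainder 4; since the remainder is 4, round up to i = 1. First occurrence in the window: #2 on 23 March 1997 (1×10 = 10 days in).
8 June 1997 is 87 days after the start; 87 ÷ 10 = 8 remainder 7. Last occurrence in the window: #9 on 1 June 1997.
Occurrences #2 through #9: 8 in total.

8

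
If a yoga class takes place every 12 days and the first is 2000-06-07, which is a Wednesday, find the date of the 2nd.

The 2nd occurrence is 1 interval after the first: 1 × 12 = 12 days after 2000-06-07.
12 days later is 2000-06-19.

2000-06-19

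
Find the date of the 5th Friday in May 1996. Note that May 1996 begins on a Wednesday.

May 31, 1996

May 1996 begins on a Wednesday, so the first Friday is May 3 (2 days later).
The 5th Friday is 4 weeks later: 3 + 28 = 31.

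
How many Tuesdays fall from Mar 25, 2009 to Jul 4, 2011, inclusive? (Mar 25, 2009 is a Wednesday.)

118

Mar 25, 2009 is a Wednesday; the first Tuesday on or after it is Mar 31, 2009 (6 days later).
From Mar 31, 2009 to Jul 4, 2011: 275 + 365 + 185 = 825 days (rest of 2009, 2010, to Jul 4, 2011 in 2011).
825 ÷ 7 = 117 full weeks with remainder 6, so 117 more Tuesdays after the first → 118.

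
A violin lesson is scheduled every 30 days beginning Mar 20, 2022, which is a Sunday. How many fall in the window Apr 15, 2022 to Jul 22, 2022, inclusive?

Occurrences land 30·i days after Mar 20, 2022 for i = 0, 1, 2, …
Apr 15, 2022 is 26 days after the start; 26 ÷ 30 = 0 remainder 26; since the remainder is 26, round up to i = 1. First occurrence in the window: #2 on Apr 19, 2022 (1×30 = 30 days in).
Jul 22, 2022 is 124 days after the start; 124 ÷ 30 = 4 remainder 4. Last occurrence in the window: #5 on Jul 18, 2022.
Occurrences #2 through #5: 4 in total.

4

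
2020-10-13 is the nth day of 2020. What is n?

287

Days in months before October: 31 + 29 + 31 + 30 + 31 + 30 + 31 + 31 + 30 = 274.
Plus 13 days into October → day 287.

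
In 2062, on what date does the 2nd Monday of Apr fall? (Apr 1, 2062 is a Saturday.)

Apr 10, 2062

Apr 2062 begins on a Saturday, so the first Monday is Apr 3 (2 days later).
The 2nd Monday is 1 weeks later: 3 + 7 = 10.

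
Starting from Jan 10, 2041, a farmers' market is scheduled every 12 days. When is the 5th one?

The 5th occurrence is 4 intervals after the first: 4 × 12 = 48 days after Jan 10, 2041.
Jan has 31 days — 21 days to the end of Jan leaves 27.
27 days into Feb → Feb 27, 2041.

Feb 27, 2041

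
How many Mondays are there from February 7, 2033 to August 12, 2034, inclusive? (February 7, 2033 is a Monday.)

79

February 7, 2033 is a Monday; the first Monday on or after it is February 7, 2033.
From February 7, 2033 to August 12, 2034: 327 + 224 = 551 days (rest of 2033, to August 12, 2034 in 2034).
551 ÷ 7 = 78 full weeks with remainder 5, so 78 more Mondays after the first → 79.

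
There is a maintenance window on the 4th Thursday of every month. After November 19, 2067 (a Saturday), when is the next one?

November 24, 2067

November 2067 starts on a Tuesday; its first Thursday is the 3rd, so the 4th Thursday is the 24th — November 24, 2067.
November 24, 2067 is after November 19, 2067, so that is the next one.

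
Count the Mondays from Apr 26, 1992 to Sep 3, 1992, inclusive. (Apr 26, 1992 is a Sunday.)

19

Apr 26, 1992 is a Sunday; the first Monday on or after it is Apr 27, 1992 (1 day later).
From Apr 27, 1992 to Sep 3, 1992: 3 + 31 + 30 + 31 + 31 + 3 = 129 days (rest of Apr, May, Jun, Jul, Aug, Sep).
129 ÷ 7 = 18 full weeks with remainder 3, so 18 more Mondays after the first → 19.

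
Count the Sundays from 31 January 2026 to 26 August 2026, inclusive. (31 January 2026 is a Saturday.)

30

31 January 2026 is a Saturday; the first Sunday on or after it is 1 February 2026 (1 day later).
From 1 February 2026 to 26 August 2026: 27 + 31 + 30 + 31 + 30 + 31 + 26 = 206 days (rest of February, March, April, May, June, July, August).
206 ÷ 7 = 29 full weeks with remainder 3, so 29 more Sundays after the first → 30.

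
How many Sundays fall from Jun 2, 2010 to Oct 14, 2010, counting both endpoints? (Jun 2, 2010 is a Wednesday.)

Jun 2, 2010 is a Wednesday; the first Sunday on or after it is Jun 6, 2010 (4 days later).
From Jun 6, 2010 to Oct 14, 2010: 24 + 31 + 31 + 30 + 14 = 130 days (rest of Jun, Jul, Aug, Sep, Oct).
130 ÷ 7 = 18 full weeks with remainder 4, so 18 more Sundays after the first → 19.

19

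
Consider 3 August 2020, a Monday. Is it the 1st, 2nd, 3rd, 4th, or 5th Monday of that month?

1st

Day 3 falls in week ⌈3/7⌉ of the month.
Days 1–7 hold the 1st Monday, 8–14 the 2nd, 15–21 the 3rd, 22–28 the 4th, 29–31 the 5th.
3 is in the range for the 1st.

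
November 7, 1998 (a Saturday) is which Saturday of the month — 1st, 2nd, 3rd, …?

Day 7 falls in week ⌈7/7⌉ of the month.
Days 1–7 hold the 1st Saturday, 8–14 the 2nd, 15–21 the 3rd, 22–28 the 4th, 29–31 the 5th.
7 is in the range for the 1st.

1st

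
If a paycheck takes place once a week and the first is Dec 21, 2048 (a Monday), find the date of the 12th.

Mar 8, 2049

The 12th occurrence is 11 intervals after the first: 11 × 7 = 77 days after Dec 21, 2048.
Dec has 31 days — 10 days to the end of Dec leaves 67.
Jan has 31 days (36 left).
Feb has 28 days (8 left).
8 days into Mar → Mar 8, 2049.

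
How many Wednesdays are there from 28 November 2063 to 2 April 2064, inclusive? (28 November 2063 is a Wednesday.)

19

28 November 2063 is a Wednesday; the first Wednesday on or after it is 28 November 2063.
From 28 November 2063 to 2 April 2064: 2 + 31 + 31 + 29 + 31 + 2 = 126 days (rest of November, December, January, February, March, April).
126 ÷ 7 = 18 full weeks with remainder 0, so 18 more Wednesdays after the first → 19.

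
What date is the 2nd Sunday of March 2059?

The first Sunday of March 2059 is March 2.
The 2nd Sunday is 1 weeks later: 2 + 7 = 9.

2059-03-09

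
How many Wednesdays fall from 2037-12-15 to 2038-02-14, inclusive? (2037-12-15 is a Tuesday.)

2037-12-15 is a Tuesday; the first Wednesday on or after it is 2037-12-16 (1 day later).
From 2037-12-16 to 2038-02-14: 15 + 31 + 14 = 60 days (rest of December, January, February).
60 ÷ 7 = 8 full weeks with remainder 4, so 8 more Wednesdays after the first → 9.

9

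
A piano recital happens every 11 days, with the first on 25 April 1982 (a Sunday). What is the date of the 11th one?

13 August 1982

The 11th occurrence is 10 intervals after the first: 10 × 11 = 110 days after 25 April 1982.
April has 30 days — 5 days to the end of April leaves 105.
May has 31 days (74 left).
June has 30 days (44 left).
July has 31 days (13 left).
13 days into August → 13 August 1982.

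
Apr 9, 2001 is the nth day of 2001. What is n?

Days in months before Apr: 31 + 28 + 31 = 90.
Plus 9 days into Apr → day 99.

99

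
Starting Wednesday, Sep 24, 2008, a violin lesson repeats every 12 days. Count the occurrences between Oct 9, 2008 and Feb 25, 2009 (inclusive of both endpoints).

Occurrences land 12·i days after Sep 24, 2008 for i = 0, 1, 2, …
Oct 9, 2008 is 15 days after the start; 15 ÷ 12 = 1 remainder 3; since the remainder is 3, round up to i = 2. First occurrence in the window: #3 on Oct 18, 2008 (2×12 = 24 days in).
Feb 25, 2009 is 154 days after the start; 154 ÷ 12 = 12 remainder 10. Last occurrence in the window: #13 on Feb 15, 2009.
Occurrences #3 through #13: 11 in total.

11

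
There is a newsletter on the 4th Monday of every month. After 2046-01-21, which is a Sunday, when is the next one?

January 2046 starts on a Monday; its first Monday is the 1st, so the 4th Monday is the 22nd — 2046-01-22.
2046-01-22 is after 2046-01-21, so that is the next one.

2046-01-22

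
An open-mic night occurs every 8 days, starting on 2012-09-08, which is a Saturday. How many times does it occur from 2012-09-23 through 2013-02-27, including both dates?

20

Occurrences land 8·i days after 2012-09-08 for i = 0, 1, 2, …
2012-09-23 is 15 days after the start; 15 ÷ 8 = 1 remainder 7; since the remainder is 7, round up to i = 2. First occurrence in the window: #3 on 2012-09-24 (2×8 = 16 days in).
2013-02-27 is 172 days after the start; 172 ÷ 8 = 21 remainder 4. Last occurrence in the window: #22 on 2013-02-23.
Occurrences #3 through #22: 20 in total.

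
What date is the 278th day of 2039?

Jan has 31 days (278 − 31 = 247 remain).
Feb has 28 days (247 − 28 = 219 remain).
Mar has 31 days (219 − 31 = 188 remain).
Apr has 30 days (188 − 30 = 158 remain).
May has 31 days (158 − 31 = 127 remain).
Jun has 30 days (127 − 30 = 97 remain).
Jul has 31 days (97 − 31 = 66 remain).
Aug has 31 days (66 − 31 = 35 remain).
Sep has 30 days (35 − 30 = 5 remain).
5 into Oct → Oct 5.

Oct 5, 2039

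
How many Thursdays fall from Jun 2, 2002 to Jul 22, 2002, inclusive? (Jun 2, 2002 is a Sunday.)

Jun 2, 2002 is a Sunday; the first Thursday on or after it is Jun 6, 2002 (4 days later).
From Jun 6, 2002 to Jul 22, 2002: 24 + 22 = 46 days (rest of Jun, Jul).
46 ÷ 7 = 6 full weeks with remainder 4, so 6 more Thursdays after the first → 7.

7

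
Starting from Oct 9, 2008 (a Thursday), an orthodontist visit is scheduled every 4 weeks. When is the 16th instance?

Dec 3, 2009

The 16th occurrence is 15 intervals after the first: 15 × 28 = 420 days after Oct 9, 2008.
Oct has 31 days — 22 days to the end of Oct leaves 398.
Nov has 30 days (368 left).
Dec has 31 days (337 left).
Jan has 31 days (306 left).
Feb has 28 days (278 left).
Mar has 31 days (247 left).
Apr has 30 days (217 left).
May has 31 days (186 left).
Jun has 30 days (156 left).
Jul has 31 days (125 left).
Aug has 31 days (94 left).
Sep has 30 days (64 left).
Oct has 31 days (33 left).
Nov has 30 days (3 left).
3 days into Dec → Dec 3, 2009.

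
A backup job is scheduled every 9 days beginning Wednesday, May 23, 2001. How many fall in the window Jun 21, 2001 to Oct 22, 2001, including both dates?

Occurrences land 9·i days after May 23, 2001 for i = 0, 1, 2, …
Jun 21, 2001 is 29 days after the start; 29 ÷ 9 = 3 remainder 2; since the remainder is 2, round up to i = 4. First occurrence in the window: #5 on Jun 28, 2001 (4×9 = 36 days in).
Oct 22, 2001 is 152 days after the start; 152 ÷ 9 = 16 remainder 8. Last occurrence in the window: #17 on Oct 14, 2001.
Occurrences #5 through #17: 13 in total.

13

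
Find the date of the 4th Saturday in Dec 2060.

Dec 2060 begins on a Wednesday, so the first Saturday is Dec 4 (3 days later).
The 4th Saturday is 3 weeks later: 4 + 21 = 25.

Dec 25, 2060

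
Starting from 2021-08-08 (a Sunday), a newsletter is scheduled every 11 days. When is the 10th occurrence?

The 10th occurrence is 9 intervals after the first: 9 × 11 = 99 days after 2021-08-08.
August has 31 days — 23 days to the end of August leaves 76.
September has 30 days (46 left).
October has 31 days (15 left).
15 days into November → 2021-11-15.

2021-11-15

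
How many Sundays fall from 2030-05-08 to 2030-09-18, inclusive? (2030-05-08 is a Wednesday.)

19

2030-05-08 is a Wednesday; the first Sunday on or after it is 2030-05-12 (4 days later).
From 2030-05-12 to 2030-09-18: 19 + 30 + 31 + 31 + 18 = 129 days (rest of May, June, July, August, September).
129 ÷ 7 = 18 full weeks with remainder 3, so 18 more Sundays after the first → 19.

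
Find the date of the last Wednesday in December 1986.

December 1986 begins on a Monday, so the first Wednesday is December 3 (2 days later).
December 1986 has 31 days. Adding weeks: 3, 10, 17, 24, 31 — the last one ≤ 31 is the 31st.

31 December 1986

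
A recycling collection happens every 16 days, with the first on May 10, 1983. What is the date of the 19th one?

The 19th occurrence is 18 intervals after the first: 18 × 16 = 288 days after May 10, 1983.
May has 31 days — 21 days to the end of May leaves 267.
Jun has 30 days (237 left).
Jul has 31 days (206 left).
Aug has 31 days (175 left).
Sep has 30 days (145 left).
Oct has 31 days (114 left).
Nov has 30 days (84 left).
Dec has 31 days (53 left).
Jan has 31 days (22 left).
22 days into Feb → Feb 22, 1984.

Feb 22, 1984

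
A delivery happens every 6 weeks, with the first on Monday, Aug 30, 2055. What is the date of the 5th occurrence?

Feb 14, 2056

The 5th occurrence is 4 intervals after the first: 4 × 42 = 168 days after Aug 30, 2055.
Aug has 31 days — 1 day to the end of Aug leaves 167.
Sep has 30 days (137 left).
Oct has 31 days (106 left).
Nov has 30 days (76 left).
Dec has 31 days (45 left).
Jan has 31 days (14 left).
14 days into Feb → Feb 14, 2056.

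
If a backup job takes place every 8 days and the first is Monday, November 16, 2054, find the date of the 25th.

The 25th occurrence is 24 intervals after the first: 24 × 8 = 192 days after November 16, 2054.
November has 30 days — 14 days to the end of November leaves 178.
December has 31 days (147 left).
January has 31 days (116 left).
February has 28 days (88 left).
March has 31 days (57 left).
April has 30 days (27 left).
27 days into May → May 27, 2055.

May 27, 2055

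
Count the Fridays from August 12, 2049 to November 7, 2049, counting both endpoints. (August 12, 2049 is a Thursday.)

August 12, 2049 is a Thursday; the first Friday on or after it is August 13, 2049 (1 day later).
From August 13, 2049 to November 7, 2049: 18 + 30 + 31 + 7 = 86 days (rest of August, September, October, November).
86 ÷ 7 = 12 full weeks with remainder 2, so 12 more Fridays after the first → 13.

13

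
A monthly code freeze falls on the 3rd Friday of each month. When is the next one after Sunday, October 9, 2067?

October 21, 2067

October 2067 starts on a Saturday; its first Friday is the 7th, so the 3rd Friday is the 21st — October 21, 2067.
October 21, 2067 is after October 9, 2067, so that is the next one.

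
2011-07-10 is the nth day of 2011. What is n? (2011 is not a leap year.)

191

Days in months before July: 31 + 28 + 31 + 30 + 31 + 30 = 181.
Plus 10 days into July → day 191.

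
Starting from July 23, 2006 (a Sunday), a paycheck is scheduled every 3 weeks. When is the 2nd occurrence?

The 2nd occurrence is 1 interval after the first: 1 × 21 = 21 days after July 23, 2006.
July has 31 days — 8 days to the end of July leaves 13.
13 days into August → August 13, 2006.

August 13, 2006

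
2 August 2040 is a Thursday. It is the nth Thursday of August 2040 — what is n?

Day 2 falls in week ⌈2/7⌉ of the month.
Days 1–7 hold the 1st Thursday, 8–14 the 2nd, 15–21 the 3rd, 22–28 the 4th, 29–31 the 5th.
2 is in the range for the 1st.

1st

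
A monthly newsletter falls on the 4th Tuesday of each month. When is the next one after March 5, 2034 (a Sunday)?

March 2034 starts on a Wednesday; its first Tuesday is the 7th, so the 4th Tuesday is the 28th — March 28, 2034.
March 28, 2034 is after March 5, 2034, so that is the next one.

March 28, 2034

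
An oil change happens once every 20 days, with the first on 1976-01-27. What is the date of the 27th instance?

1977-06-30

The 27th occurrence is 26 intervals after the first: 26 × 20 = 520 days after 1976-01-27.
January has 31 days — 4 days to the end of January leaves 516.
From end of January to end of 1976 is 335 days (181 left).
January has 31 days (150 left).
February has 28 days (122 left).
March has 31 days (91 left).
April has 30 days (61 left).
May has 31 days (30 left).
30 days into June → 1977-06-30.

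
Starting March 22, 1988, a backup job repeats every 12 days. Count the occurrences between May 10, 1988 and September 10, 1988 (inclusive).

10

Occurrences land 12·i days after March 22, 1988 for i = 0, 1, 2, …
May 10, 1988 is 49 days after the start; 49 ÷ 12 = 4 remainder 1; since the remainder is 1, round up to i = 5. First occurrence in the window: #6 on May 21, 1988 (5×12 = 60 days in).
September 10, 1988 is 172 days after the start; 172 ÷ 12 = 14 remainder 4. Last occurrence in the window: #15 on September 6, 1988.
Occurrences #6 through #15: 10 in total.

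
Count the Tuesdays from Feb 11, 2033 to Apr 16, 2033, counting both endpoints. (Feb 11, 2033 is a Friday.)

Feb 11, 2033 is a Friday; the first Tuesday on or after it is Feb 15, 2033 (4 days later).
From Feb 15, 2033 to Apr 16, 2033: 13 + 31 + 16 = 60 days (rest of Feb, Mar, Apr).
60 ÷ 7 = 8 full weeks with remainder 4, so 8 more Tuesdays after the first → 9.

9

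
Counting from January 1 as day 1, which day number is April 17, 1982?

107

Days in months before April: 31 + 28 + 31 = 90.
Plus 17 days into April → day 107.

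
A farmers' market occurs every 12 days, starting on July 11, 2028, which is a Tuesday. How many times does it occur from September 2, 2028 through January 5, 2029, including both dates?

10

Occurrences land 12·i days after July 11, 2028 for i = 0, 1, 2, …
September 2, 2028 is 53 days after the start; 53 ÷ 12 = 4 remainder 5; since the remainder is 5, round up to i = 5. First occurrence in the window: #6 on September 9, 2028 (5×12 = 60 days in).
January 5, 2029 is 178 days after the start; 178 ÷ 12 = 14 remainder 10. Last occurrence in the window: #15 on December 26, 2028.
Occurrences #6 through #15: 10 in total.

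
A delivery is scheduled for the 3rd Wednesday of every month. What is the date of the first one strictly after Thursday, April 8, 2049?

April 2049 starts on a Thursday; its first Wednesday is the 7th, so the 3rd Wednesday is the 21st — April 21, 2049.
April 21, 2049 is after April 8, 2049, so that is the next one.

April 21, 2049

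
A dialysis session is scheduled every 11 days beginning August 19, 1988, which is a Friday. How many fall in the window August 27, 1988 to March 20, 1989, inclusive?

19

Occurrences land 11·i days after August 19, 1988 for i = 0, 1, 2, …
August 27, 1988 is 8 days after the start; 8 ÷ 11 = 0 remainder 8; since the remainder is 8, round up to i = 1. First occurrence in the window: #2 on August 30, 1988 (1×11 = 11 days in).
March 20, 1989 is 213 days after the start; 213 ÷ 11 = 19 remainder 4. Last occurrence in the window: #20 on March 16, 1989.
Occurrences #2 through #20: 19 in total.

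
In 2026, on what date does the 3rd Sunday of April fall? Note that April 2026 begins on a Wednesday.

April 19, 2026

April 2026 begins on a Wednesday, so the first Sunday is April 5 (4 days later).
The 3rd Sunday is 2 weeks later: 5 + 14 = 19.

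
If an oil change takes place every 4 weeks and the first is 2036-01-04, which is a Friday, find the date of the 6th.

The 6th occurrence is 5 intervals after the first: 5 × 28 = 140 days after 2036-01-04.
January has 31 days — 27 days to the end of January leaves 113.
February has 29 days (84 left).
March has 31 days (53 left).
April has 30 days (23 left).
23 days into May → 2036-05-23.

2036-05-23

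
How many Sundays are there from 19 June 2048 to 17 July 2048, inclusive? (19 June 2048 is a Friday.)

4

19 June 2048 is a Friday; the first Sunday on or after it is 21 June 2048 (2 days later).
From 21 June 2048 to 17 July 2048: 9 + 17 = 26 days (rest of June, July).
26 ÷ 7 = 3 full weeks with remainder 5, so 3 more Sundays after the first → 4.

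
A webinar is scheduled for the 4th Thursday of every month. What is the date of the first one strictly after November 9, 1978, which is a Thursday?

November 23, 1978

November 1978 starts on a Wednesday; its first Thursday is the 2nd, so the 4th Thursday is the 23rd — November 23, 1978.
November 23, 1978 is after November 9, 1978, so that is the next one.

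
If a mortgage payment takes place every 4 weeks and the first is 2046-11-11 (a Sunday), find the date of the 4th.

2047-02-03

The 4th occurrence is 3 intervals after the first: 3 × 28 = 84 days after 2046-11-11.
November has 30 days — 19 days to the end of November leaves 65.
December has 31 days (34 left).
January has 31 days (3 left).
3 days into February → 2047-02-03.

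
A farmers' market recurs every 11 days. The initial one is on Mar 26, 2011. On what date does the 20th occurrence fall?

Oct 21, 2011

The 20th occurrence is 19 intervals after the first: 19 × 11 = 209 days after Mar 26, 2011.
Mar has 31 days — 5 days to the end of Mar leaves 204.
Apr has 30 days (174 left).
May has 31 days (143 left).
Jun has 30 days (113 left).
Jul has 31 days (82 left).
Aug has 31 days (51 left).
Sep has 30 days (21 left).
21 days into Oct → Oct 21, 2011.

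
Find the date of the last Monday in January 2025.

January 27, 2025

January 2025 begins on a Wednesday, so the first Monday is January 6 (5 days later).
January 2025 has 31 days. Adding weeks: 6, 13, 20, 27 — the last one ≤ 31 is the 27th.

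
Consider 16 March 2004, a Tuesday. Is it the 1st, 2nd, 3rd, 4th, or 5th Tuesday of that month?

3rd

Day 16 falls in week ⌈16/7⌉ of the month.
Days 1–7 hold the 1st Tuesday, 8–14 the 2nd, 15–21 the 3rd, 22–28 the 4th, 29–31 the 5th.
16 is in the range for the 3rd.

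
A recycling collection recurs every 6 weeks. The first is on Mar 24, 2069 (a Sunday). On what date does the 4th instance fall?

The 4th occurrence is 3 intervals after the first: 3 × 42 = 126 days after Mar 24, 2069.
Mar has 31 days — 7 days to the end of Mar leaves 119.
Apr has 30 days (89 left).
May has 31 days (58 left).
Jun has 30 days (28 left).
28 days into Jul → Jul 28, 2069.

Jul 28, 2069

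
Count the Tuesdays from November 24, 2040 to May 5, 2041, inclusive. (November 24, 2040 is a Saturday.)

23

November 24, 2040 is a Saturday; the first Tuesday on or after it is November 27, 2040 (3 days later).
From November 27, 2040 to May 5, 2041: 3 + 31 + 31 + 28 + 31 + 30 + 5 = 159 days (rest of November, December, January, February, March, April, May).
159 ÷ 7 = 22 full weeks with remainder 5, so 22 more Tuesdays after the first → 23.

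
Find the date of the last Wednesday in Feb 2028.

Feb 23, 2028

Feb 2028 begins on a Tuesday, so the first Wednesday is Feb 2 (1 day later).
Feb 2028 has 29 days. Adding weeks: 2, 9, 16, 23 — the last one ≤ 29 is the 23rd.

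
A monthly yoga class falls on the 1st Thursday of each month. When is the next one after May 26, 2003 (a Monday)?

Jun 5, 2003

May 2003 starts on a Thursday, so its 1st Thursday is May 1, 2003.
That is not after May 26, 2003, so look at Jun 2003.
Jun 2003 starts on a Sunday, so its 1st Thursday is Jun 5, 2003 (4 days in).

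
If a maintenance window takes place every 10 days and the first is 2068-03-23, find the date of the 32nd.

The 32nd occurrence is 31 intervals after the first: 31 × 10 = 310 days after 2068-03-23.
March has 31 days — 8 days to the end of March leaves 302.
April has 30 days (272 left).
May has 31 days (241 left).
June has 30 days (211 left).
July has 31 days (180 left).
August has 31 days (149 left).
September has 30 days (119 left).
October has 31 days (88 left).
November has 30 days (58 left).
December has 31 days (27 left).
27 days into January → 2069-01-27.

2069-01-27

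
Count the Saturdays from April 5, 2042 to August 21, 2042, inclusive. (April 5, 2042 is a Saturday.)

April 5, 2042 is a Saturday; the first Saturday on or after it is April 5, 2042.
From April 5, 2042 to August 21, 2042: 25 + 31 + 30 + 31 + 21 = 138 days (rest of April, May, June, July, August).
138 ÷ 7 = 19 full weeks with remainder 5, so 19 more Saturdays after the first → 20.

20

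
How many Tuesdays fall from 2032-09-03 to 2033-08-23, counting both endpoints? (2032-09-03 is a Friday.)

2032-09-03 is a Friday; the first Tuesday on or after it is 2032-09-07 (4 days later).
From 2032-09-07 to 2033-08-23: 115 + 235 = 350 days (rest of 2032, to 2033-08-23 in 2033).
350 ÷ 7 = 50 full weeks with remainder 0, so 50 more Tuesdays after the first → 51.

51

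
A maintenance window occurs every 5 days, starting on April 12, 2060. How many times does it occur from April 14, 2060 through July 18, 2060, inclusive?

Occurrences land 5·i days after April 12, 2060 for i = 0, 1, 2, …
April 14, 2060 is 2 days after the start; 2 ÷ 5 = 0 remainder 2; since the remainder is 2, round up to i = 1. First occurrence in the window: #2 on April 17, 2060 (1×5 = 5 days in).
July 18, 2060 is 97 days after the start; 97 ÷ 5 = 19 remainder 2. Last occurrence in the window: #20 on July 16, 2060.
Occurrences #2 through #20: 19 in total.

19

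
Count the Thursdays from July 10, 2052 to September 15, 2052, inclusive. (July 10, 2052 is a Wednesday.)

10

July 10, 2052 is a Wednesday; the first Thursday on or after it is July 11, 2052 (1 day later).
From July 11, 2052 to September 15, 2052: 20 + 31 + 15 = 66 days (rest of July, August, September).
66 ÷ 7 = 9 full weeks with remainder 3, so 9 more Thursdays after the first → 10.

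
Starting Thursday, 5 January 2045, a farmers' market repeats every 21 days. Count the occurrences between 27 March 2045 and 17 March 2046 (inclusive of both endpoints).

Occurrences land 21·i days after 5 January 2045 for i = 0, 1, 2, …
27 March 2045 is 81 days after the start; 81 ÷ 21 = 3 remainder 18; since the remainder is 18, round up to i = 4. First occurrence in the window: #5 on 30 March 2045 (4×21 = 84 days in).
17 March 2046 is 436 days after the start; 436 ÷ 21 = 20 remainder 16. Last occurrence in the window: #21 on 1 March 2046.
Occurrences #5 through #21: 17 in total.

17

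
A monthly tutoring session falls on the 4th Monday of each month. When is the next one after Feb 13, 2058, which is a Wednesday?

Feb 25, 2058

Feb 2058 starts on a Friday; its first Monday is the 4th, so the 4th Monday is the 25th — Feb 25, 2058.
Feb 25, 2058 is after Feb 13, 2058, so that is the next one.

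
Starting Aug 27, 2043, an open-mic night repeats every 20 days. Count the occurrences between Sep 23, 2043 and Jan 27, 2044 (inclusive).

Occurrences land 20·i days after Aug 27, 2043 for i = 0, 1, 2, …
Sep 23, 2043 is 27 days after the start; 27 ÷ 20 = 1 remainder 7; since the remainder is 7, round up to i = 2. First occurrence in the window: #3 on Oct 6, 2043 (2×20 = 40 days in).
Jan 27, 2044 is 153 days after the start; 153 ÷ 20 = 7 remainder 13. Last occurrence in the window: #8 on Jan 14, 2044.
Occurrences #3 through #8: 6 in total.

6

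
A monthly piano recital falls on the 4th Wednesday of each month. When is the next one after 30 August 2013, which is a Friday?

25 September 2013

August 2013 starts on a Thursday; its first Wednesday is the 7th, so the 4th Wednesday is the 28th — 28 August 2013.
That is not after 30 August 2013, so look at September 2013.
September 2013 starts on a Sunday; its first Wednesday is the 4th, so the 4th Wednesday is the 25th — 25 September 2013.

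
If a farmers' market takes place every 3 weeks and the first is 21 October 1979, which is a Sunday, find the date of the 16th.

31 August 1980

The 16th occurrence is 15 intervals after the first: 15 × 21 = 315 days after 21 October 1979.
October has 31 days — 10 days to the end of October leaves 305.
November has 30 days (275 left).
December has 31 days (244 left).
January has 31 days (213 left).
February has 29 days (184 left).
March has 31 days (153 left).
April has 30 days (123 left).
May has 31 days (92 left).
June has 30 days (62 left).
July has 31 days (31 left).
31 days into August → 31 August 1980.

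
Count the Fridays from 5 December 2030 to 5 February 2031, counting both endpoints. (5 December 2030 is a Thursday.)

5 December 2030 is a Thursday; the first Friday on or after it is 6 December 2030 (1 day later).
From 6 December 2030 to 5 February 2031: 25 + 31 + 5 = 61 days (rest of December, January, February).
61 ÷ 7 = 8 full weeks with remainder 5, so 8 more Fridays after the first → 9.

9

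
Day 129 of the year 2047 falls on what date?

January has 31 days (129 − 31 = 98 remain).
February has 28 days (98 − 28 = 70 remain).
March has 31 days (70 − 31 = 39 remain).
April has 30 days (39 − 30 = 9 remain).
9 into May → May 9.

May 9, 2047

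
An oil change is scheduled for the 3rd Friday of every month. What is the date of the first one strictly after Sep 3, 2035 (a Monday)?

Sep 21, 2035

Sep 2035 starts on a Saturday; its first Friday is the 7th, so the 3rd Friday is the 21st — Sep 21, 2035.
Sep 21, 2035 is after Sep 3, 2035, so that is the next one.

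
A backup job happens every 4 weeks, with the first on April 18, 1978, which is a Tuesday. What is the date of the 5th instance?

August 8, 1978

The 5th occurrence is 4 intervals after the first: 4 × 28 = 112 days after April 18, 1978.
April has 30 days — 12 days to the end of April leaves 100.
May has 31 days (69 left).
June has 30 days (39 left).
July has 31 days (8 left).
8 days into August → August 8, 1978.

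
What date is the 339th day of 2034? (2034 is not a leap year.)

Jan has 31 days (339 − 31 = 308 remain).
Feb has 28 days (308 − 28 = 280 remain).
Mar has 31 days (280 − 31 = 249 remain).
Apr has 30 days (249 − 30 = 219 remain).
May has 31 days (219 − 31 = 188 remain).
Jun has 30 days (188 − 30 = 158 remain).
Jul has 31 days (158 − 31 = 127 remain).
Aug has 31 days (127 − 31 = 96 remain).
Sep has 30 days (96 − 30 = 66 remain).
Oct has 31 days (66 − 31 = 35 remain).
Nov has 30 days (35 − 30 = 5 remain).
5 into Dec → Dec 5.

Dec 5, 2034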